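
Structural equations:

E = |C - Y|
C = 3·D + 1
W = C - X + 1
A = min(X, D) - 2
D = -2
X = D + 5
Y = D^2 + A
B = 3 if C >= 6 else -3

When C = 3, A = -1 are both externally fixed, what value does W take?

The joint intervention fixes C = 3, A = -1, removing each variable's own equation.
X = D + 5  [with D=-2]  = 3
W = C - X + 1  [with C=3, X=3]  = 1

1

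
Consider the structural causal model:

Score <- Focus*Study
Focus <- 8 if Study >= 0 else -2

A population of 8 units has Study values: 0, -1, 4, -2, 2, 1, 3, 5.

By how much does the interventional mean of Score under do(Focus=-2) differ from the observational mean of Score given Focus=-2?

The intervention sets Focus=-2 in all 8 units regardless of Study. Recomputing Score per unit gives 0, 2, -8, 4, -4, -2, -6, -10; average -3.
Conditioning on Focus=-2 selects the 2 unit(s) with Study ∈ {-1, -2}. Their Score values: 2, 4. Mean = 3.
Difference = -3 − 3 = -6.

-6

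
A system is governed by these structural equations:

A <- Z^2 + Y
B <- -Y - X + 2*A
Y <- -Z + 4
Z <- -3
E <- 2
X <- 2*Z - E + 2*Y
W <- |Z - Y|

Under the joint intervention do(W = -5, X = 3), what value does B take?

22

Setting W = -5, X = 3 by intervention discards those variables' equations.
Y = -Z + 4  [with Z=-3]  = 7
A = Z^2 + Y  [with Z=-3, Y=7]  = 16
B = -Y - X + 2*A  [with Y=7, X=3, A=16]  = 22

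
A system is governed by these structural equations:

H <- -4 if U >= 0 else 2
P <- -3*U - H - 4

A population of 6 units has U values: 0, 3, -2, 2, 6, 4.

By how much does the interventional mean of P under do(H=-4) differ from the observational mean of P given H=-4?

Under do(H=-4), H's equation is replaced by H=-4 for every unit. Per-unit P: 0, -9, 6, -6, -18, -12. Mean = -6.5.
Observing H=-4 restricts to units where H's equation naturally yields -4: U ∈ {0, 3, 2, 6, 4}. In that subpopulation P = 0, -9, -6, -18, -12, mean -9.
Difference = -6.5 − (-9) = 2.5.

2.5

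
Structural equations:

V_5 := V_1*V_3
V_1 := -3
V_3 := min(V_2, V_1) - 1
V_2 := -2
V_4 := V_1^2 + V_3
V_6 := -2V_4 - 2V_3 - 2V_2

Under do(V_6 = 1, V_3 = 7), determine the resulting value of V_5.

-21

Under do(V_6 = 1, V_3 = 7), each intervened variable's structural equation is replaced by its fixed value.
V_5 = V_1*V_3  [with V_1=-3, V_3=7]  = -21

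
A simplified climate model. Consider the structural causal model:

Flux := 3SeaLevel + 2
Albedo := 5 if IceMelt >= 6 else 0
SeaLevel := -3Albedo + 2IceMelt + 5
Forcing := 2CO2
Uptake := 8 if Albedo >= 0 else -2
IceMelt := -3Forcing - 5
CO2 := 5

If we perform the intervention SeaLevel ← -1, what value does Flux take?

-1

The intervention breaks the incoming arrows to SeaLevel: SeaLevel := -3Albedo + 2IceMelt + 5 no longer applies, and SeaLevel = -1.
Flux = 3SeaLevel + 2  [with SeaLevel=-1]  = -1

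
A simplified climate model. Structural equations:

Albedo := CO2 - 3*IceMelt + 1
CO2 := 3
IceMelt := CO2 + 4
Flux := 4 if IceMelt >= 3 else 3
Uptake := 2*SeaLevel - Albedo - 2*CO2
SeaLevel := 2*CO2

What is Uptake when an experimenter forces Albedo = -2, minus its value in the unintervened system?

-15

The intervention breaks the incoming arrows to Albedo: Albedo := CO2 - 3*IceMelt + 1 no longer applies, and Albedo = -2.
SeaLevel = 2*CO2  [with CO2=3]  = 6
Uptake = 2*SeaLevel - Albedo - 2*CO2  [with SeaLevel=6, Albedo=-2, CO2=3]  = 8
Without intervention: IceMelt = CO2 + 4  [with CO2=3]  = 7; Albedo = CO2 - 3*IceMelt + 1  [with CO2=3, IceMelt=7]  = -17; SeaLevel = 2*CO2  [with CO2=3]  = 6; Uptake = 2*SeaLevel - Albedo - 2*CO2  [with SeaLevel=6, Albedo=-17, CO2=3]  = 23.
Change = 8 − 23 = -15.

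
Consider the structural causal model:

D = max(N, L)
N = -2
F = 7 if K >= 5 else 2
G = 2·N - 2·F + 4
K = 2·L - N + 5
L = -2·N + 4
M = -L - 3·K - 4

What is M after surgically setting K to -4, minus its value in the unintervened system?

The intervention breaks the incoming arrows to K: K = 2·L - N + 5 no longer applies, and K = -4.
L = -2·N + 4  [with N=-2]  = 8
M = -L - 3·K - 4  [with L=8, K=-4]  = 0
Without intervention: L = -2·N + 4  [with N=-2]  = 8; K = 2·L - N + 5  [with L=8, N=-2]  = 23; M = -L - 3·K - 4  [with L=8, K=23]  = -81.
Change = 0 − (-81) = 81.

81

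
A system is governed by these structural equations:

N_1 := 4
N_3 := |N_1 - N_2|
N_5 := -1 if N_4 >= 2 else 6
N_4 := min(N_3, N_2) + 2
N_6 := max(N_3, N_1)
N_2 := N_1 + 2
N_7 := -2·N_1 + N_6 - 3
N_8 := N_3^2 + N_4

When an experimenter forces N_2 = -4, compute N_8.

do(N_2=-4) replaces the equation N_2 := N_1 + 2 with the constant N_2 = -4.
N_3 = |N_1 - N_2|  [with N_1=4, N_2=-4]  = 8
N_4 = min(N_3, N_2) + 2  [with N_3=8, N_2=-4]  = -2
N_8 = N_3^2 + N_4  [with N_3=8, N_4=-2]  = 62

62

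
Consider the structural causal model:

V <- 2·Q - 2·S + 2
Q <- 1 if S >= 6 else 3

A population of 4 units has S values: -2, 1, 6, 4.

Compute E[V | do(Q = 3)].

Every unit gets Q=3 under the intervention. V values become 12, 6, -4, 0; E[V|do(Q=3)] = 3.5.

3.5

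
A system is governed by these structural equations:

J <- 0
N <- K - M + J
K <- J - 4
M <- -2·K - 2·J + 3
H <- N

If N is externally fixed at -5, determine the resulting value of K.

-4

The intervention breaks the incoming arrows to N: N <- K - M + J no longer applies, and N = -5.
Since K is not a descendant of the intervened variable, it is unaffected.
K = J - 4  [with J=0]  = -4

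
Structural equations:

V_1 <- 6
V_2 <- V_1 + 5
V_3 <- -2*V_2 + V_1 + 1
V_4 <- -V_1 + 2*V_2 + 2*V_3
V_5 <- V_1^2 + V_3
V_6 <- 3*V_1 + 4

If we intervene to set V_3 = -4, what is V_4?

8

The intervention breaks the incoming arrows to V_3: V_3 <- -2*V_2 + V_1 + 1 no longer applies, and V_3 = -4.
V_2 = V_1 + 5  [with V_1=6]  = 11
V_4 = -V_1 + 2*V_2 + 2*V_3  [with V_1=6, V_2=11, V_3=-4]  = 8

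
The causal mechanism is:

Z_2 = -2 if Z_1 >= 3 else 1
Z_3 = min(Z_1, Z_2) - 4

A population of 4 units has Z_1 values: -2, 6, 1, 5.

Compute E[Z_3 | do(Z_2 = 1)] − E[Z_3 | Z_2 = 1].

0.75

Every unit gets Z_2=1 under the intervention. Z_3 values become -6, -3, -3, -3; E[Z_3|do(Z_2=1)] = -3.75.
Observing Z_2=1 restricts to units where Z_2's equation naturally yields 1: Z_1 ∈ {-2, 1}. In that subpopulation Z_3 = -6, -3, mean -4.5.
Difference = -3.75 − (-4.5) = 0.75.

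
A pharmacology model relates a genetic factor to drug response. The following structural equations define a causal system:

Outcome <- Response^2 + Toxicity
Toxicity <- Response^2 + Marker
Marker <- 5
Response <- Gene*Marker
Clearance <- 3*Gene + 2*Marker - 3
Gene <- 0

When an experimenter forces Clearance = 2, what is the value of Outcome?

5

The intervention breaks the incoming arrows to Clearance: Clearance <- 3*Gene + 2*Marker - 3 no longer applies, and Clearance = 2.
Since Outcome is not a descendant of the intervened variable, it is unaffected.
Response = Gene*Marker  [with Gene=0, Marker=5]  = 0
Toxicity = Response^2 + Marker  [with Response=0, Marker=5]  = 5
Outcome = Response^2 + Toxicity  [with Response=0, Toxicity=5]  = 5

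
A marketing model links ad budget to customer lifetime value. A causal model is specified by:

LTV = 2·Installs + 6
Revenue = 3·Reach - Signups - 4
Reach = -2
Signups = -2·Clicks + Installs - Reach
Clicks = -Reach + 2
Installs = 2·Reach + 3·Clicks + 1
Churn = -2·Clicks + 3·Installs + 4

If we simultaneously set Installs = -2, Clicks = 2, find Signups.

-4

The joint intervention fixes Installs = -2, Clicks = 2, removing each variable's own equation.
Signups = -2·Clicks + Installs - Reach  [with Clicks=2, Installs=-2, Reach=-2]  = -4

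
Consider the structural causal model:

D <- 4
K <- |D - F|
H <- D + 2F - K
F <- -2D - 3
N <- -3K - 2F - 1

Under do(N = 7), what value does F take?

-11

The intervention breaks the incoming arrows to N: N <- -3K - 2F - 1 no longer applies, and N = 7.
Since F is not a descendant of the intervened variable, it is unaffected.
F = -2D - 3  [with D=4]  = -11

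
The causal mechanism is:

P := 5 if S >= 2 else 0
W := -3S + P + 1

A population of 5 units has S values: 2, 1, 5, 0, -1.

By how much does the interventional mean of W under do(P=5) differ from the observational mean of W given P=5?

do(P=5) breaks P's dependence on S. With P=5 fixed, W across the units is 0, 3, -9, 6, 9, mean 1.8.
Observing P=5 restricts to units where P's equation naturally yields 5: S ∈ {2, 5}. In that subpopulation W = 0, -9, mean -4.5.
Difference = 1.8 − (-4.5) = 6.3.

6.3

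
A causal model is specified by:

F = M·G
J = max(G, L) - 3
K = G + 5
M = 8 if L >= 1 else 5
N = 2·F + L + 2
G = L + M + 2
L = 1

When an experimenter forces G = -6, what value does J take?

The intervention breaks the incoming arrows to G: G = L + M + 2 no longer applies, and G = -6.
J = max(G, L) - 3  [with G=-6, L=1]  = -2

-2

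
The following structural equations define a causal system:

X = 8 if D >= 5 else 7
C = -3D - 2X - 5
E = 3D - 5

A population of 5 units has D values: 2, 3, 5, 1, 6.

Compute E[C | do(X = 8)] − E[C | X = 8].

Under do(X=8), X's equation is replaced by X=8 for every unit. Per-unit C: -27, -30, -36, -24, -39. Mean = -31.2.
E[C|X=8] averages over only the 2 units with X=8 (D = 5, 6): C = -36, -39, mean -37.5.
Difference = -31.2 − (-37.5) = 6.3.

6.3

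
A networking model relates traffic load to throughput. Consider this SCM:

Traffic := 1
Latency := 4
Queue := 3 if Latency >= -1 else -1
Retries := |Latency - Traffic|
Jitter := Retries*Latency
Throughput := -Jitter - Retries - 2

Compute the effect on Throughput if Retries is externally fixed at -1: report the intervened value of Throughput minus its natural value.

Under do(Retries=-1), the mechanism Retries := |Latency - Traffic| is discarded; Retries is fixed at -1.
Jitter = Retries*Latency  [with Retries=-1, Latency=4]  = -4
Throughput = -Jitter - Retries - 2  [with Jitter=-4, Retries=-1]  = 3
Without intervention: Retries = |Latency - Traffic|  [with Latency=4, Traffic=1]  = 3; Jitter = Retries*Latency  [with Retries=3, Latency=4]  = 12; Throughput = -Jitter - Retries - 2  [with Jitter=12, Retries=3]  = -17.
Change = 3 − (-17) = 20.

20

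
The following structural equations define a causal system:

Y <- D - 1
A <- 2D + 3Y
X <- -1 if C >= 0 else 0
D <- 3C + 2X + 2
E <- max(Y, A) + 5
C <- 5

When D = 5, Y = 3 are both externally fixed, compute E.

Setting D = 5, Y = 3 by intervention discards those variables' equations.
A = 2D + 3Y  [with D=5, Y=3]  = 19
E = max(Y, A) + 5  [with Y=3, A=19]  = 24

24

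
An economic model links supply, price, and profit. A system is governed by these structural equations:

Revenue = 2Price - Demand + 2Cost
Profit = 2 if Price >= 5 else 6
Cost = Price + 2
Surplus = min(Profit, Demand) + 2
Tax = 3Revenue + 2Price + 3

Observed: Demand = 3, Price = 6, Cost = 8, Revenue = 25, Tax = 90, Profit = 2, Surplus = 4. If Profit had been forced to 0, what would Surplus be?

Intervening sets Profit = 0 and removes its equation (Profit = 2 if Price >= 5 else 6).
Surplus = min(Profit, Demand) + 2  [with Profit=0, Demand=3]  = 2

2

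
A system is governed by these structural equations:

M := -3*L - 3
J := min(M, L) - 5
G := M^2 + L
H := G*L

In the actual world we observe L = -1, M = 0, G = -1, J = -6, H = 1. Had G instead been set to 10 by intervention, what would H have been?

do(G=10) replaces the equation G := M^2 + L with the constant G = 10.
H = G*L  [with G=10, L=-1]  = -10

-10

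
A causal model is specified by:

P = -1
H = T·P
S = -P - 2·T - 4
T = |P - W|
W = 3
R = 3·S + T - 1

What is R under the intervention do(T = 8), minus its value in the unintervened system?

The intervention breaks the incoming arrows to T: T = |P - W| no longer applies, and T = 8.
S = -P - 2·T - 4  [with P=-1, T=8]  = -19
R = 3·S + T - 1  [with S=-19, T=8]  = -50
Without intervention: T = |P - W|  [with P=-1, W=3]  = 4; S = -P - 2·T - 4  [with P=-1, T=4]  = -11; R = 3·S + T - 1  [with S=-11, T=4]  = -30.
Change = -50 − (-30) = -20.

-20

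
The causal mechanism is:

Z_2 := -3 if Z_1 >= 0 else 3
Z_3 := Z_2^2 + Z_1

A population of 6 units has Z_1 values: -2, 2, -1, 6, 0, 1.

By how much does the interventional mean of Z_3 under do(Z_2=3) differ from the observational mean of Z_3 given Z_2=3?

do(Z_2=3) breaks Z_2's dependence on Z_1. With Z_2=3 fixed, Z_3 across the units is 7, 11, 8, 15, 9, 10, mean 10.
E[Z_3|Z_2=3] averages over only the 2 units with Z_2=3 (Z_1 = -2, -1): Z_3 = 7, 8, mean 7.5.
Difference = 10 − 7.5 = 2.5.

2.5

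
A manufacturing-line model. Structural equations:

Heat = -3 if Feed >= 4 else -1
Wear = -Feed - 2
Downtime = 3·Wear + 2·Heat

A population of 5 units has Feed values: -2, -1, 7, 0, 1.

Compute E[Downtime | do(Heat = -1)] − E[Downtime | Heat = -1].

-4.5

do(Heat=-1) breaks Heat's dependence on Feed. With Heat=-1 fixed, Downtime across the units is -2, -5, -29, -8, -11, mean -11.
E[Downtime|Heat=-1] averages over only the 4 units with Heat=-1 (Feed = -2, -1, 0, 1): Downtime = -2, -5, -8, -11, mean -6.5.
Difference = -11 − (-6.5) = -4.5.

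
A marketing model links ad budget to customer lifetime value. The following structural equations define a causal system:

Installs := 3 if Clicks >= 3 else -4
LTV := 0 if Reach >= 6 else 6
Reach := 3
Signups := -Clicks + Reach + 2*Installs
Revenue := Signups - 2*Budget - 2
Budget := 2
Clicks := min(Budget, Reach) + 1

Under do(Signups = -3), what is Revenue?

The intervention breaks the incoming arrows to Signups: Signups := -Clicks + Reach + 2*Installs no longer applies, and Signups = -3.
Revenue = Signups - 2*Budget - 2  [with Signups=-3, Budget=2]  = -9

-9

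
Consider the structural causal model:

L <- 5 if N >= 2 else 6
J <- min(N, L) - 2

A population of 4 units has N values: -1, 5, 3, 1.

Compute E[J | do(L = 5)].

0

do(L=5) breaks L's dependence on N. With L=5 fixed, J across the units is -3, 3, 1, -1, mean 0.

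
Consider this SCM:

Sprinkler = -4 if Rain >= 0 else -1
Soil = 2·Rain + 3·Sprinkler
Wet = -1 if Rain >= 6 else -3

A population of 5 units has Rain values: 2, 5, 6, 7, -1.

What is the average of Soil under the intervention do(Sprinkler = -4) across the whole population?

Under do(Sprinkler=-4), Sprinkler's equation is replaced by Sprinkler=-4 for every unit. Per-unit Soil: -8, -2, 0, 2, -14. Mean = -4.4.

-4.4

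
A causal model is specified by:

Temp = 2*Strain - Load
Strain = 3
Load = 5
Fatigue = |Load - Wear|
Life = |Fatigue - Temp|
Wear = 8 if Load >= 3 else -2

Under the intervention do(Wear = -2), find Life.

6

Under do(Wear=-2), the mechanism Wear = 8 if Load >= 3 else -2 is discarded; Wear is fixed at -2.
Temp = 2*Strain - Load  [with Strain=3, Load=5]  = 1
Fatigue = |Load - Wear|  [with Load=5, Wear=-2]  = 7
Life = |Fatigue - Temp|  [with Fatigue=7, Temp=1]  = 6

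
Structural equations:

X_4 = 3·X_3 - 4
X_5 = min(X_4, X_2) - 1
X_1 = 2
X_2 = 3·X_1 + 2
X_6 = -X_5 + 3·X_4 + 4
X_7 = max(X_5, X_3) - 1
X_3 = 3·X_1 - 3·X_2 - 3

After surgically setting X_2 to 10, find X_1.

Under do(X_2=10), the mechanism X_2 = 3·X_1 + 2 is discarded; X_2 is fixed at 10.
X_1 is not downstream of the intervention, so its value is determined by the original equations.

2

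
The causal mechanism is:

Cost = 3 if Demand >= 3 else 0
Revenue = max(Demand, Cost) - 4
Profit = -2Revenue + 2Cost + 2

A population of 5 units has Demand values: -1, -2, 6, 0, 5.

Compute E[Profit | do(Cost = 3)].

8

The intervention sets Cost=3 in all 5 units regardless of Demand. Recomputing Profit per unit gives 10, 10, 4, 10, 6; average 8.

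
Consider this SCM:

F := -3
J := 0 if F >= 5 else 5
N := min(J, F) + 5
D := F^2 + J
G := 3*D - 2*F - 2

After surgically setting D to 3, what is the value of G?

13

do(D=3) replaces the equation D := F^2 + J with the constant D = 3.
G = 3*D - 2*F - 2  [with D=3, F=-3]  = 13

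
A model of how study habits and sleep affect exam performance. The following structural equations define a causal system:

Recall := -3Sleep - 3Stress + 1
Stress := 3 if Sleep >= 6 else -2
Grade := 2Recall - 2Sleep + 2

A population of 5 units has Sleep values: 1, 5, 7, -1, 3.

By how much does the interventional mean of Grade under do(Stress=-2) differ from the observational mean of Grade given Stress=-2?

-8

Every unit gets Stress=-2 under the intervention. Grade values become 8, -24, -40, 24, -8; E[Grade|do(Stress=-2)] = -8.
E[Grade|Stress=-2] averages over only the 4 units with Stress=-2 (Sleep = 1, 5, -1, 3): Grade = 8, -24, 24, -8, mean 0.
Difference = -8 − 0 = -8.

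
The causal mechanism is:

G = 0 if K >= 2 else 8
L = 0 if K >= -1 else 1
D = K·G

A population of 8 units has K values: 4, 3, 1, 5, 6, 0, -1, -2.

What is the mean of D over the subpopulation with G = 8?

Observing G=8 restricts to units where G's equation naturally yields 8: K ∈ {1, 0, -1, -2}. In that subpopulation D = 8, 0, -8, -16, mean -4.

-4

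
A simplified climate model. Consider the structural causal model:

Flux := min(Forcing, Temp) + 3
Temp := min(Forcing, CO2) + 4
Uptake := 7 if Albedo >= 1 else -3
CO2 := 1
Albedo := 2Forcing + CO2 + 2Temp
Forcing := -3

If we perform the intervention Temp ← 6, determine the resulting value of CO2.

Under do(Temp=6), the mechanism Temp := min(Forcing, CO2) + 4 is discarded; Temp is fixed at 6.
CO2 is not downstream of the intervention, so its value is determined by the original equations.

1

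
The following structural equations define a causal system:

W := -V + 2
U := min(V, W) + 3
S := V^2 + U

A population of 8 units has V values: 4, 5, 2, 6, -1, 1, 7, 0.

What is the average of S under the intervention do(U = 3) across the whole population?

19.5

Under do(U=3), U's equation is replaced by U=3 for every unit. Per-unit S: 19, 28, 7, 39, 4, 4, 52, 3. Mean = 19.5.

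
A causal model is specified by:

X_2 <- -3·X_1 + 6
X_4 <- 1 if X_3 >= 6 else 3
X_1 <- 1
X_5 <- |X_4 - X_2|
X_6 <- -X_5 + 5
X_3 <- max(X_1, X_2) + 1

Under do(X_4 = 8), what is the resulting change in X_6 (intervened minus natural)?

Under do(X_4=8), the mechanism X_4 <- 1 if X_3 >= 6 else 3 is discarded; X_4 is fixed at 8.
X_2 = -3·X_1 + 6  [with X_1=1]  = 3
X_5 = |X_4 - X_2|  [with X_4=8, X_2=3]  = 5
X_6 = -X_5 + 5  [with X_5=5]  = 0
Without intervention: X_2 = -3·X_1 + 6  [with X_1=1]  = 3; X_3 = max(X_1, X_2) + 1  [with X_1=1, X_2=3]  = 4; X_4 = 1 if X_3 >= 6 else 3  [with X_3=4]  = 3; X_5 = |X_4 - X_2|  [with X_4=3, X_2=3]  = 0; X_6 = -X_5 + 5  [with X_5=0]  = 5.
Change = 0 − 5 = -5.

-5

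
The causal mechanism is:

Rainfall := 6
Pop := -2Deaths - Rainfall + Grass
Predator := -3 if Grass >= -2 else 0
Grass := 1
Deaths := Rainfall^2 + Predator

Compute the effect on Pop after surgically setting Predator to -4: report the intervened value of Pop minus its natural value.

2

do(Predator=-4) replaces the equation Predator := -3 if Grass >= -2 else 0 with the constant Predator = -4.
Deaths = Rainfall^2 + Predator  [with Rainfall=6, Predator=-4]  = 32
Pop = -2Deaths - Rainfall + Grass  [with Deaths=32, Rainfall=6, Grass=1]  = -69
Without intervention: Predator = -3 if Grass >= -2 else 0  [with Grass=1]  = -3; Deaths = Rainfall^2 + Predator  [with Rainfall=6, Predator=-3]  = 33; Pop = -2Deaths - Rainfall + Grass  [with Deaths=33, Rainfall=6, Grass=1]  = -71.
Change = -69 − (-71) = 2.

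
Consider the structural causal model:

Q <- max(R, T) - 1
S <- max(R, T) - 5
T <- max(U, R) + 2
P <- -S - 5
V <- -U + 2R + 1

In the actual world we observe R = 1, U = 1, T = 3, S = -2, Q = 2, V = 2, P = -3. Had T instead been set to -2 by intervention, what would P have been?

-1

The intervention breaks the incoming arrows to T: T <- max(U, R) + 2 no longer applies, and T = -2.
S = max(R, T) - 5  [with R=1, T=-2]  = -4
P = -S - 5  [with S=-4]  = -1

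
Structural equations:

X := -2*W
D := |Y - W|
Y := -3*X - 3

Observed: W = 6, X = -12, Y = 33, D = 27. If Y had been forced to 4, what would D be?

The intervention breaks the incoming arrows to Y: Y := -3*X - 3 no longer applies, and Y = 4.
D = |Y - W|  [with Y=4, W=6]  = 2

2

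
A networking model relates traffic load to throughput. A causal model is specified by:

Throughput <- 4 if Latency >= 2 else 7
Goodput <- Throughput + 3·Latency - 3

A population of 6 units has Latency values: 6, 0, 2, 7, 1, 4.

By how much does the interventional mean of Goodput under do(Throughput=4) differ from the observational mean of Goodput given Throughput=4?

The intervention sets Throughput=4 in all 6 units regardless of Latency. Recomputing Goodput per unit gives 19, 1, 7, 22, 4, 13; average 11.
Conditioning on Throughput=4 selects the 4 unit(s) with Latency ∈ {6, 2, 7, 4}. Their Goodput values: 19, 7, 22, 13. Mean = 15.25.
Difference = 11 − 15.25 = -4.25.

-4.25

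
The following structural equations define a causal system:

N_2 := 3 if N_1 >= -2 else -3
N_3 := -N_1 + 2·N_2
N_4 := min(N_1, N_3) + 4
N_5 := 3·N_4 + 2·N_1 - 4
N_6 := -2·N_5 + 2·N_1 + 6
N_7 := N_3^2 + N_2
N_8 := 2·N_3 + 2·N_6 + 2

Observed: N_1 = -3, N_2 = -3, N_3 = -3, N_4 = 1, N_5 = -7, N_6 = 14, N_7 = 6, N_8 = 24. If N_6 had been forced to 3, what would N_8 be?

Intervening sets N_6 = 3 and removes its equation (N_6 := -2·N_5 + 2·N_1 + 6).
N_2 = 3 if N_1 >= -2 else -3  [with N_1=-3]  = -3
N_3 = -N_1 + 2·N_2  [with N_1=-3, N_2=-3]  = -3
N_8 = 2·N_3 + 2·N_6 + 2  [with N_3=-3, N_6=3]  = 2

2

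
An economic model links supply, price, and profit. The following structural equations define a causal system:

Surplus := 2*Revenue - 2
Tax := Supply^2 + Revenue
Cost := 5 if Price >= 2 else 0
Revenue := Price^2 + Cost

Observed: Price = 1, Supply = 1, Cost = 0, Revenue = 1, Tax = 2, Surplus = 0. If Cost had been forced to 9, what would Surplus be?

18

The intervention breaks the incoming arrows to Cost: Cost := 5 if Price >= 2 else 0 no longer applies, and Cost = 9.
Revenue = Price^2 + Cost  [with Price=1, Cost=9]  = 10
Surplus = 2*Revenue - 2  [with Revenue=10]  = 18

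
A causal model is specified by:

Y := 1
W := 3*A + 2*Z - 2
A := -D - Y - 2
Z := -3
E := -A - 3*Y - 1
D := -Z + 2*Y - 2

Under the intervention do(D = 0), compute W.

-17

do(D=0) replaces the equation D := -Z + 2*Y - 2 with the constant D = 0.
A = -D - Y - 2  [with D=0, Y=1]  = -3
W = 3*A + 2*Z - 2  [with A=-3, Z=-3]  = -17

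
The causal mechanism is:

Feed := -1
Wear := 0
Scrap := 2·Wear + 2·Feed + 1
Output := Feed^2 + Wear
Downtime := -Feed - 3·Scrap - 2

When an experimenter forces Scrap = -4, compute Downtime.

do(Scrap=-4) replaces the equation Scrap := 2·Wear + 2·Feed + 1 with the constant Scrap = -4.
Downtime = -Feed - 3·Scrap - 2  [with Feed=-1, Scrap=-4]  = 11

11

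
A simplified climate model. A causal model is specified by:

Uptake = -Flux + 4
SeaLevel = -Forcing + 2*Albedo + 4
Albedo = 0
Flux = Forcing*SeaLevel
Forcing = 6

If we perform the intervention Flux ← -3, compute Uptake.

Intervening sets Flux = -3 and removes its equation (Flux = Forcing*SeaLevel).
Uptake = -Flux + 4  [with Flux=-3]  = 7

7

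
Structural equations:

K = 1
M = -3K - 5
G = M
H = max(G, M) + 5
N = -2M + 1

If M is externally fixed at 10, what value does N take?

do(M=10) replaces the equation M = -3K - 5 with the constant M = 10.
N = -2M + 1  [with M=10]  = -19

-19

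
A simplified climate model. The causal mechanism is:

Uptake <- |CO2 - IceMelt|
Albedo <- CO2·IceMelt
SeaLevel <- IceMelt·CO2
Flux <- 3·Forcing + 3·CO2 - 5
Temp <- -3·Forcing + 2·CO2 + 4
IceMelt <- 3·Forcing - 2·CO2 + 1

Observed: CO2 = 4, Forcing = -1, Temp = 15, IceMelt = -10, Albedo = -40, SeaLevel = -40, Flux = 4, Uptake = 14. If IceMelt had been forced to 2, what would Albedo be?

Intervening sets IceMelt = 2 and removes its equation (IceMelt <- 3·Forcing - 2·CO2 + 1).
Albedo = CO2·IceMelt  [with CO2=4, IceMelt=2]  = 8

8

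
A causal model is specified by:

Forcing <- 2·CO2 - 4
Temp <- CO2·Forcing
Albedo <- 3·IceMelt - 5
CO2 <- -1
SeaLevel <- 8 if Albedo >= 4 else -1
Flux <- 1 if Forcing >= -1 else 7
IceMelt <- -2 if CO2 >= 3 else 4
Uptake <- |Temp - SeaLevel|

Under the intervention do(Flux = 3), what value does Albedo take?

The intervention breaks the incoming arrows to Flux: Flux <- 1 if Forcing >= -1 else 7 no longer applies, and Flux = 3.
Albedo is not downstream of the intervention, so its value is determined by the original equations.
IceMelt = -2 if CO2 >= 3 else 4  [with CO2=-1]  = 4
Albedo = 3·IceMelt - 5  [with IceMelt=4]  = 7

7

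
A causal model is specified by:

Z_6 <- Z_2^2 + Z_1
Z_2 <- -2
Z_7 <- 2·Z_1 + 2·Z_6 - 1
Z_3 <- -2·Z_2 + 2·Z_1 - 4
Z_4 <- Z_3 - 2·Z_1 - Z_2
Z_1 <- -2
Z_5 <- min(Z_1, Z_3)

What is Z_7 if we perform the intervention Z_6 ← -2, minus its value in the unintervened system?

Intervening sets Z_6 = -2 and removes its equation (Z_6 <- Z_2^2 + Z_1).
Z_7 = 2·Z_1 + 2·Z_6 - 1  [with Z_1=-2, Z_6=-2]  = -9
Without intervention: Z_6 = Z_2^2 + Z_1  [with Z_2=-2, Z_1=-2]  = 2; Z_7 = 2·Z_1 + 2·Z_6 - 1  [with Z_1=-2, Z_6=2]  = -1.
Change = -9 − (-1) = -8.

-8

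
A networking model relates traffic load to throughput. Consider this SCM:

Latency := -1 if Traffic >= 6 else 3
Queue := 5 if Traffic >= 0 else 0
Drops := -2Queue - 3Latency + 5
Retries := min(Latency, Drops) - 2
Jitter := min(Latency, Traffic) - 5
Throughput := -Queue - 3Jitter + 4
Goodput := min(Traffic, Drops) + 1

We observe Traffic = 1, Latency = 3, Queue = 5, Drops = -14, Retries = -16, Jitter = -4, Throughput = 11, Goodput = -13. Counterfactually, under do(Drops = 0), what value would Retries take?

Intervening sets Drops = 0 and removes its equation (Drops := -2Queue - 3Latency + 5).
Latency = -1 if Traffic >= 6 else 3  [with Traffic=1]  = 3
Retries = min(Latency, Drops) - 2  [with Latency=3, Drops=0]  = -2

-2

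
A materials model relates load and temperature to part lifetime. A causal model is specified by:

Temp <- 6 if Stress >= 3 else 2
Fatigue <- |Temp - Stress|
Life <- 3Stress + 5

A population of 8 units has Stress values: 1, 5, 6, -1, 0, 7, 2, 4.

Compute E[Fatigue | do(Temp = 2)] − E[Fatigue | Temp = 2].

Every unit gets Temp=2 under the intervention. Fatigue values become 1, 3, 4, 3, 2, 5, 0, 2; E[Fatigue|do(Temp=2)] = 2.5.
Conditioning on Temp=2 selects the 4 unit(s) with Stress ∈ {1, -1, 0, 2}. Their Fatigue values: 1, 3, 2, 0. Mean = 1.5.
Difference = 2.5 − 1.5 = 1.

1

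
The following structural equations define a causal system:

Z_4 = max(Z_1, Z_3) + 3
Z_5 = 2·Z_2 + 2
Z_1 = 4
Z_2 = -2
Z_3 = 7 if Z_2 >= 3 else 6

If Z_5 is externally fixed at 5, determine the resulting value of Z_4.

The intervention breaks the incoming arrows to Z_5: Z_5 = 2·Z_2 + 2 no longer applies, and Z_5 = 5.
Since Z_4 is not a descendant of the intervened variable, it is unaffected.
Z_3 = 7 if Z_2 >= 3 else 6  [with Z_2=-2]  = 6
Z_4 = max(Z_1, Z_3) + 3  [with Z_1=4, Z_3=6]  = 9

9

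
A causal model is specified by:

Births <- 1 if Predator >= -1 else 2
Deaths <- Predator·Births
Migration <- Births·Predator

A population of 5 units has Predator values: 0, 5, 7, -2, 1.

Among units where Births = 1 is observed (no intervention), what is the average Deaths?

3.25

Conditioning on Births=1 selects the 4 unit(s) with Predator ∈ {0, 5, 7, 1}. Their Deaths values: 0, 5, 7, 1. Mean = 3.25.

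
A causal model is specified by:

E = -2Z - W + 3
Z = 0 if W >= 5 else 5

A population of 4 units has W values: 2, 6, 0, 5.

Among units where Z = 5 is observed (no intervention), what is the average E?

-8

Observing Z=5 restricts to units where Z's equation naturally yields 5: W ∈ {2, 0}. In that subpopulation E = -9, -7, mean -8.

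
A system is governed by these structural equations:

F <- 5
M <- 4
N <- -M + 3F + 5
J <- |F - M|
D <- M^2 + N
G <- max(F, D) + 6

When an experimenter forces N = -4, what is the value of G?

18

The intervention breaks the incoming arrows to N: N <- -M + 3F + 5 no longer applies, and N = -4.
D = M^2 + N  [with M=4, N=-4]  = 12
G = max(F, D) + 6  [with F=5, D=12]  = 18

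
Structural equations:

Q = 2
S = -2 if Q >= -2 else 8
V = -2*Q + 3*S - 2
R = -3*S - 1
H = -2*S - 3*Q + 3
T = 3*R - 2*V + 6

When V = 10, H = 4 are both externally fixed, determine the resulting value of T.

1

Setting V = 10, H = 4 by intervention discards those variables' equations.
S = -2 if Q >= -2 else 8  [with Q=2]  = -2
R = -3*S - 1  [with S=-2]  = 5
T = 3*R - 2*V + 6  [with R=5, V=10]  = 1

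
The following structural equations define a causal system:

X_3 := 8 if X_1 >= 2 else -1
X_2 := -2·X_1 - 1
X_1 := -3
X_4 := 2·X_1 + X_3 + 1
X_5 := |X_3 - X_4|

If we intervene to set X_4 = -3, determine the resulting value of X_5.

2

Intervening sets X_4 = -3 and removes its equation (X_4 := 2·X_1 + X_3 + 1).
X_3 = 8 if X_1 >= 2 else -1  [with X_1=-3]  = -1
X_5 = |X_3 - X_4|  [with X_3=-1, X_4=-3]  = 2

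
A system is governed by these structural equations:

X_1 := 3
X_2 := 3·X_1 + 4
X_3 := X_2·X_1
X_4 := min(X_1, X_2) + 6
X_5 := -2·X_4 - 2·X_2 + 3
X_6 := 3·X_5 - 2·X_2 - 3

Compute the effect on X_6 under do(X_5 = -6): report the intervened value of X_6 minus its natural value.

105

The intervention breaks the incoming arrows to X_5: X_5 := -2·X_4 - 2·X_2 + 3 no longer applies, and X_5 = -6.
X_2 = 3·X_1 + 4  [with X_1=3]  = 13
X_6 = 3·X_5 - 2·X_2 - 3  [with X_5=-6, X_2=13]  = -47
Without intervention: X_2 = 3·X_1 + 4  [with X_1=3]  = 13; X_4 = min(X_1, X_2) + 6  [with X_1=3, X_2=13]  = 9; X_5 = -2·X_4 - 2·X_2 + 3  [with X_4=9, X_2=13]  = -41; X_6 = 3·X_5 - 2·X_2 - 3  [with X_5=-41, X_2=13]  = -152.
Change = -47 − (-152) = 105.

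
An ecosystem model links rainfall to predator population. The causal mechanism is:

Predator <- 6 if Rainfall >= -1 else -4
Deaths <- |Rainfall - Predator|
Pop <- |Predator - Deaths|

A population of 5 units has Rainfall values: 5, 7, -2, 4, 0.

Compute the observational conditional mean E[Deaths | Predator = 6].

Observing Predator=6 restricts to units where Predator's equation naturally yields 6: Rainfall ∈ {5, 7, 4, 0}. In that subpopulation Deaths = 1, 1, 2, 6, mean 2.5.

2.5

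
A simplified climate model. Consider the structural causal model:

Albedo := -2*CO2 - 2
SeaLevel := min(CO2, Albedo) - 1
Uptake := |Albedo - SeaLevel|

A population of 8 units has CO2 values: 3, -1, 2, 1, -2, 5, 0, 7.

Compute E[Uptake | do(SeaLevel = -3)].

Under do(SeaLevel=-3), SeaLevel's equation is replaced by SeaLevel=-3 for every unit. Per-unit Uptake: 5, 3, 3, 1, 5, 9, 1, 13. Mean = 5.

5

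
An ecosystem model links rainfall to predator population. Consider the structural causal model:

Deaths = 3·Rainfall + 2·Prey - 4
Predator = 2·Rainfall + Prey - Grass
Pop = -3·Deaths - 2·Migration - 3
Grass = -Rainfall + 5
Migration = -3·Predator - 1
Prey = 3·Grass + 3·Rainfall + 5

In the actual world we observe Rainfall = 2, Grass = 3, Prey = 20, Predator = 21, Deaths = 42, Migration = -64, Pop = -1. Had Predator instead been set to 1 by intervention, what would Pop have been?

The intervention breaks the incoming arrows to Predator: Predator = 2·Rainfall + Prey - Grass no longer applies, and Predator = 1.
Grass = -Rainfall + 5  [with Rainfall=2]  = 3
Prey = 3·Grass + 3·Rainfall + 5  [with Grass=3, Rainfall=2]  = 20
Deaths = 3·Rainfall + 2·Prey - 4  [with Rainfall=2, Prey=20]  = 42
Migration = -3·Predator - 1  [with Predator=1]  = -4
Pop = -3·Deaths - 2·Migration - 3  [with Deaths=42, Migration=-4]  = -121

-121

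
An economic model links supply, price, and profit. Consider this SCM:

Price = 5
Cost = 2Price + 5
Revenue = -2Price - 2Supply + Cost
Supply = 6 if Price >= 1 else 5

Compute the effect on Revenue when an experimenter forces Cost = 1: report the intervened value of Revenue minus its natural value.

-14

The intervention breaks the incoming arrows to Cost: Cost = 2Price + 5 no longer applies, and Cost = 1.
Supply = 6 if Price >= 1 else 5  [with Price=5]  = 6
Revenue = -2Price - 2Supply + Cost  [with Price=5, Supply=6, Cost=1]  = -21
Without intervention: Supply = 6 if Price >= 1 else 5  [with Price=5]  = 6; Cost = 2Price + 5  [with Price=5]  = 15; Revenue = -2Price - 2Supply + Cost  [with Price=5, Supply=6, Cost=15]  = -7.
Change = -21 − (-7) = -14.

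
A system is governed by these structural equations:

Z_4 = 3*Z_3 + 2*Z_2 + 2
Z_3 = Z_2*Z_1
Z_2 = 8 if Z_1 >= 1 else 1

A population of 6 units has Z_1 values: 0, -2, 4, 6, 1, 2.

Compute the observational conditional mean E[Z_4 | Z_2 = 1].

1

E[Z_4|Z_2=1] averages over only the 2 units with Z_2=1 (Z_1 = 0, -2): Z_4 = 4, -2, mean 1.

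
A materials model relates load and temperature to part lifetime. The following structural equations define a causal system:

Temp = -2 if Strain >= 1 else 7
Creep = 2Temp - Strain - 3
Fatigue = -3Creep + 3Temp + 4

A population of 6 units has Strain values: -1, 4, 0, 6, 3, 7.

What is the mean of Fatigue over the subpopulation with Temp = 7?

-9.5

Observing Temp=7 restricts to units where Temp's equation naturally yields 7: Strain ∈ {-1, 0}. In that subpopulation Fatigue = -11, -8, mean -9.5.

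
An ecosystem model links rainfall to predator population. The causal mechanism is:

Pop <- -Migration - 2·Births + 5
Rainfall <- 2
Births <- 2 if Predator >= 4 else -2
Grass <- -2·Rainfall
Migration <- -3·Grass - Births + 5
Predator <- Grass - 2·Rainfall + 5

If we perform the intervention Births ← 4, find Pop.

-16

Under do(Births=4), the mechanism Births <- 2 if Predator >= 4 else -2 is discarded; Births is fixed at 4.
Grass = -2·Rainfall  [with Rainfall=2]  = -4
Migration = -3·Grass - Births + 5  [with Grass=-4, Births=4]  = 13
Pop = -Migration - 2·Births + 5  [with Migration=13, Births=4]  = -16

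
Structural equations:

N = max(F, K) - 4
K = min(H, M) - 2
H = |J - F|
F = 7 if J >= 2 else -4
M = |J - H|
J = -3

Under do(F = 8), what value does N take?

Under do(F=8), the mechanism F = 7 if J >= 2 else -4 is discarded; F is fixed at 8.
H = |J - F|  [with J=-3, F=8]  = 11
M = |J - H|  [with J=-3, H=11]  = 14
K = min(H, M) - 2  [with H=11, M=14]  = 9
N = max(F, K) - 4  [with F=8, K=9]  = 5

5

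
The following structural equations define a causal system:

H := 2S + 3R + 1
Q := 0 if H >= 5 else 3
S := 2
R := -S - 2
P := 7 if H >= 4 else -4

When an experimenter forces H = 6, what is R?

-4

Under do(H=6), the mechanism H := 2S + 3R + 1 is discarded; H is fixed at 6.
Since R is not a descendant of the intervened variable, it is unaffected.
R = -S - 2  [with S=2]  = -4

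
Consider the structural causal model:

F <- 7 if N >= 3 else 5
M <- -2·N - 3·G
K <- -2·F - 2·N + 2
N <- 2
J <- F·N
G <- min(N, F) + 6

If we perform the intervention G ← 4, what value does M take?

-16

do(G=4) replaces the equation G <- min(N, F) + 6 with the constant G = 4.
M = -2·N - 3·G  [with N=2, G=4]  = -16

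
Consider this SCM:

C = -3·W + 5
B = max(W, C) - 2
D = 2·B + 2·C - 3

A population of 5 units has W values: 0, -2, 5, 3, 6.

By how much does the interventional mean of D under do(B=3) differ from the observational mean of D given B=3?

Every unit gets B=3 under the intervention. D values become 13, 25, -17, -5, -23; E[D|do(B=3)] = -1.4.
Observing B=3 restricts to units where B's equation naturally yields 3: W ∈ {0, 5}. In that subpopulation D = 13, -17, mean -2.
Difference = -1.4 − (-2) = 0.6.

0.6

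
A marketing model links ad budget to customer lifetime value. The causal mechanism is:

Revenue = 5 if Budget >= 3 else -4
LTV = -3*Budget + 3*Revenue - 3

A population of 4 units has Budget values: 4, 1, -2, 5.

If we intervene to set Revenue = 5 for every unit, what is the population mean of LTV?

6

do(Revenue=5) breaks Revenue's dependence on Budget. With Revenue=5 fixed, LTV across the units is 0, 9, 18, -3, mean 6.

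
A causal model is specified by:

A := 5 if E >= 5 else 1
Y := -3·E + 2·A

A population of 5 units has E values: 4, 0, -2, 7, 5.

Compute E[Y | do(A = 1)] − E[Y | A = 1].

Under do(A=1), A's equation is replaced by A=1 for every unit. Per-unit Y: -10, 2, 8, -19, -13. Mean = -6.4.
Observing A=1 restricts to units where A's equation naturally yields 1: E ∈ {4, 0, -2}. In that subpopulation Y = -10, 2, 8, mean 0.
Difference = -6.4 − 0 = -6.4.

-6.4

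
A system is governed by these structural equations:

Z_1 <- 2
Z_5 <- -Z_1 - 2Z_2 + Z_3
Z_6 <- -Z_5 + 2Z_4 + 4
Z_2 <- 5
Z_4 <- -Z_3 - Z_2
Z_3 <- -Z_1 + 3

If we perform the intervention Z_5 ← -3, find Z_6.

The intervention breaks the incoming arrows to Z_5: Z_5 <- -Z_1 - 2Z_2 + Z_3 no longer applies, and Z_5 = -3.
Z_3 = -Z_1 + 3  [with Z_1=2]  = 1
Z_4 = -Z_3 - Z_2  [with Z_3=1, Z_2=5]  = -6
Z_6 = -Z_5 + 2Z_4 + 4  [with Z_5=-3, Z_4=-6]  = -5

-5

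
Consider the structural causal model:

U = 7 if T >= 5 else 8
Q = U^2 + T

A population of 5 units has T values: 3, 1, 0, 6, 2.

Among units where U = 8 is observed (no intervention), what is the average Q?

Conditioning on U=8 selects the 4 unit(s) with T ∈ {3, 1, 0, 2}. Their Q values: 67, 65, 64, 66. Mean = 65.5.

65.5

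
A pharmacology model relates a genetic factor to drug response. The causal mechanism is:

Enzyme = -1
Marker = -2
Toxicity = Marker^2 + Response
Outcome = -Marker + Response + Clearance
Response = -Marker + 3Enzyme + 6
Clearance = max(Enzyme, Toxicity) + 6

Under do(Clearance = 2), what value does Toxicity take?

The intervention breaks the incoming arrows to Clearance: Clearance = max(Enzyme, Toxicity) + 6 no longer applies, and Clearance = 2.
Since Toxicity is not a descendant of the intervened variable, it is unaffected.
Response = -Marker + 3Enzyme + 6  [with Marker=-2, Enzyme=-1]  = 5
Toxicity = Marker^2 + Response  [with Marker=-2, Response=5]  = 9

9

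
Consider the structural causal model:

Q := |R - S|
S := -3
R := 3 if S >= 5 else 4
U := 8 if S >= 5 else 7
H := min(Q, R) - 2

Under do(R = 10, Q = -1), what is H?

Setting R = 10, Q = -1 by intervention discards those variables' equations.
H = min(Q, R) - 2  [with Q=-1, R=10]  = -3

-3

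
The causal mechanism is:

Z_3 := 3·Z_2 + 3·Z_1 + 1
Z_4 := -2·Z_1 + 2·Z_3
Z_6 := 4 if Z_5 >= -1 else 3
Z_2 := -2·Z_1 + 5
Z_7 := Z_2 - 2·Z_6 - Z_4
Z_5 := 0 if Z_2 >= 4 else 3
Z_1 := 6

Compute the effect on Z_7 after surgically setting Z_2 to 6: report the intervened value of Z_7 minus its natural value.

-65

Under do(Z_2=6), the mechanism Z_2 := -2·Z_1 + 5 is discarded; Z_2 is fixed at 6.
Z_3 = 3·Z_2 + 3·Z_1 + 1  [with Z_2=6, Z_1=6]  = 37
Z_4 = -2·Z_1 + 2·Z_3  [with Z_1=6, Z_3=37]  = 62
Z_5 = 0 if Z_2 >= 4 else 3  [with Z_2=6]  = 0
Z_6 = 4 if Z_5 >= -1 else 3  [with Z_5=0]  = 4
Z_7 = Z_2 - 2·Z_6 - Z_4  [with Z_2=6, Z_6=4, Z_4=62]  = -64
Without intervention: Z_2 = -2·Z_1 + 5  [with Z_1=6]  = -7; Z_3 = 3·Z_2 + 3·Z_1 + 1  [with Z_2=-7, Z_1=6]  = -2; Z_4 = -2·Z_1 + 2·Z_3  [with Z_1=6, Z_3=-2]  = -16; Z_5 = 0 if Z_2 >= 4 else 3  [with Z_2=-7]  = 3; Z_6 = 4 if Z_5 >= -1 else 3  [with Z_5=3]  = 4; Z_7 = Z_2 - 2·Z_6 - Z_4  [with Z_2=-7, Z_6=4, Z_4=-16]  = 1.
Change = -64 − 1 = -65.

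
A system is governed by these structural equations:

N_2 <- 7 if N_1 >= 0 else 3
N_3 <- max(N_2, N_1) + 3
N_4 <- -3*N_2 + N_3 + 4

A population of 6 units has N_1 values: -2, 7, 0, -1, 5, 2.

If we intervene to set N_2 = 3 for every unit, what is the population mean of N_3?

7

Every unit gets N_2=3 under the intervention. N_3 values become 6, 10, 6, 6, 8, 6; E[N_3|do(N_2=3)] = 7.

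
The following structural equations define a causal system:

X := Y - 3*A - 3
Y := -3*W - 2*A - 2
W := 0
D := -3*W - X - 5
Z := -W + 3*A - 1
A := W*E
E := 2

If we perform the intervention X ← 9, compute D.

-14

Intervening sets X = 9 and removes its equation (X := Y - 3*A - 3).
D = -3*W - X - 5  [with W=0, X=9]  = -14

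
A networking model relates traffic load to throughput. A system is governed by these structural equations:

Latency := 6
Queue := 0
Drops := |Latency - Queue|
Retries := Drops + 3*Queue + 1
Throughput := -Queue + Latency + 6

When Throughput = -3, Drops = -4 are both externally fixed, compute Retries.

-3

Under do(Throughput = -3, Drops = -4), each intervened variable's structural equation is replaced by its fixed value.
Retries = Drops + 3*Queue + 1  [with Drops=-4, Queue=0]  = -3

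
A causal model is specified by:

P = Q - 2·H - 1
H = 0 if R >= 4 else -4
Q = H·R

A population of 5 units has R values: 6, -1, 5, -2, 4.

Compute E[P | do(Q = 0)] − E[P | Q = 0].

3.2

The intervention sets Q=0 in all 5 units regardless of R. Recomputing P per unit gives -1, 7, -1, 7, -1; average 2.2.
E[P|Q=0] averages over only the 3 units with Q=0 (R = 6, 5, 4): P = -1, -1, -1, mean -1.
Difference = 2.2 − (-1) = 3.2.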